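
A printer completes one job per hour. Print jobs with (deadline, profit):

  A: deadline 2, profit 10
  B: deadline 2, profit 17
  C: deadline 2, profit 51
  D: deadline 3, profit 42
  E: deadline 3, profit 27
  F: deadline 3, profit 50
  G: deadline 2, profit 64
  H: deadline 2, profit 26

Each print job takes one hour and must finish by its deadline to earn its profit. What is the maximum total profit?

Take jobs in profit order; each goes to the latest open slot no later than its deadline.
By profit: G(d2,64), C(d2,51), F(d3,50), D(d3,42), E(d3,27), H(d2,26), B(d2,17), A(d2,10)
G→slot 2; C→slot 1; F→slot 3; D skipped; E skipped; H skipped; B skipped; A skipped.
Profit = 51 + 64 + 50 = 165

165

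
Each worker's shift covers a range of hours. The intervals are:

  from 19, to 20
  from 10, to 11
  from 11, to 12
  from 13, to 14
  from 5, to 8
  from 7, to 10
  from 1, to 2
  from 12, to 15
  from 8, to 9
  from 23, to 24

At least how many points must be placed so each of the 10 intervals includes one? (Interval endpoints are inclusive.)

Process intervals by earliest right end; each time one isn't hit yet, stab at its right endpoint.
Sorted: [1,2] [5,8] [8,9] [7,10] [10,11] [11,12] [13,14] [12,15] [19,20] [23,24]
{[1,2]} hit by 2; {[5,8],[8,9],[7,10]} hit by 8; {[10,11],[11,12]} hit by 11; {[13,14],[12,15]} hit by 14; {[19,20]} hit by 20; {[23,24]} hit by 24.
Points: 2, 8, 11, 14, 20, 24 (6 total).

6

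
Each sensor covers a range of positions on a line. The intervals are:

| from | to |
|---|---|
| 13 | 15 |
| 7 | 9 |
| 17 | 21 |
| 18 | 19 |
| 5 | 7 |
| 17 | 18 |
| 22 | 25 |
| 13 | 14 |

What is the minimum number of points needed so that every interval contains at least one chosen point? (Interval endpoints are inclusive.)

4

Process intervals by earliest right end; each time one isn't hit yet, stab at its right endpoint.
By right end: [5,7]  [7,9]  [13,14]  [13,15]  [17,18]  [18,19]  [17,21]  [22,25]
[5,7] uncovered → point at 7; [13,14] uncovered → point at 14; [17,18] uncovered → point at 18; [22,25] uncovered → point at 25.
Points: 7, 14, 18, 25 (4 total).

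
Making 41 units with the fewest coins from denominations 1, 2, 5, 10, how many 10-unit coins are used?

Use the largest denomination that fits, subtract, and repeat.
41 = 4×10 + 1×1
Count of 10: 4

4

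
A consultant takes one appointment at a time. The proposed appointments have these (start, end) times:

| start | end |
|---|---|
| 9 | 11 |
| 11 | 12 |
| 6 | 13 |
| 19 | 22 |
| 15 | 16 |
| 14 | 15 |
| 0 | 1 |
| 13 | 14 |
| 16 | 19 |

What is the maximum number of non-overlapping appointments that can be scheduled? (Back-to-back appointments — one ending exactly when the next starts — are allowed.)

8

Order by finish time; keep every interval that doesn't clash with the previous kept one.
Sorted by end: (0,1)  (9,11)  (11,12)  (6,13)  (13,14)  (14,15)  (15,16)  (16,19)  (19,22)
take (0,1); take (9,11); take (11,12); take (13,14); take (14,15); take (15,16); take (16,19); take (19,22).
Selected 8 appointments.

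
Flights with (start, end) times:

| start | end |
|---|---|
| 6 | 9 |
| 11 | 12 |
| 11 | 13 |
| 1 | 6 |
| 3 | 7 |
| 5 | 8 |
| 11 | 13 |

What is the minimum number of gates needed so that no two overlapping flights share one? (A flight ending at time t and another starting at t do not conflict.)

3

starts: [1, 3, 5, 6, 11, 11, 11]
ends:   [6, 7, 8, 9, 12, 13, 13]
s1→1 s3→2 s5→3  — peak 3.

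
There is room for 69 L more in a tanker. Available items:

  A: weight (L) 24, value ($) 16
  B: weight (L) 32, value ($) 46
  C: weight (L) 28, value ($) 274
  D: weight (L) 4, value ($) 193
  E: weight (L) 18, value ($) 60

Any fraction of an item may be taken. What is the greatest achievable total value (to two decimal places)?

554.31

Sort by value per unit weight and fill in that order.
Order: D (193/4=48.25) > C (274/28=9.79) > E (60/18=3.33) > B (46/32=1.44) > A (16/24=0.67)
Fill: take D (4 @ 193) → take C (28 @ 274) → take E (18 @ 60) → take 19/32 of B → 27.31; 69/69 used.
Total value = 554.31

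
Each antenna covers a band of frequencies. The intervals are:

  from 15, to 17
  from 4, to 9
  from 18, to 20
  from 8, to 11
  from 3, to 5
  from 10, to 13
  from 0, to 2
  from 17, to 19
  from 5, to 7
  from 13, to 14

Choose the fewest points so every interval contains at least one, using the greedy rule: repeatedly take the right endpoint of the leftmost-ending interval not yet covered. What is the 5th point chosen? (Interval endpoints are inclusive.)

17

Sorted: [0,2] [3,5] [5,7] [4,9] [8,11] [10,13] [13,14] [15,17] [17,19] [18,20]
{[0,2]} hit by 2; {[3,5],[5,7],[4,9]} hit by 5; {[8,11],[10,13]} hit by 11; {[13,14]} hit by 14; {[15,17],[17,19]} hit by 17; {[18,20]} hit by 20.
Points: 2, 5, 11, 14, 17, 20 (6 total).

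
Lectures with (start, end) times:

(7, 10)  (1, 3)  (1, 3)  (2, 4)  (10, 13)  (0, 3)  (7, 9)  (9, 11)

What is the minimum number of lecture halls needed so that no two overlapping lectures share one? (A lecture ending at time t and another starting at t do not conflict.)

Count concurrent intervals with a sweep; the peak is the room count.
Events (time:±→running): 0:+→1 1:+→2 1:+→3 2:+→4 … peak 4.

4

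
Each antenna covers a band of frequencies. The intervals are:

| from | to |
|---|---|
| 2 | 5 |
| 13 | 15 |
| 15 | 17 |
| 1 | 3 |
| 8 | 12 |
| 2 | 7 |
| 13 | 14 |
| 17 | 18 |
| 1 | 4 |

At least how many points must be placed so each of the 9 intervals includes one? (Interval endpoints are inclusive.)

4

Process intervals by earliest right end; each time one isn't hit yet, stab at its right endpoint.
Sorted: [1,3] [1,4] [2,5] [2,7] [8,12] [13,14] [13,15] [15,17] [17,18]
{[1,3],[1,4],[2,5],[2,7]} hit by 3; {[8,12]} hit by 12; {[13,14],[13,15]} hit by 14; {[15,17],[17,18]} hit by 17.
Points: 3, 12, 14, 17 (4 total).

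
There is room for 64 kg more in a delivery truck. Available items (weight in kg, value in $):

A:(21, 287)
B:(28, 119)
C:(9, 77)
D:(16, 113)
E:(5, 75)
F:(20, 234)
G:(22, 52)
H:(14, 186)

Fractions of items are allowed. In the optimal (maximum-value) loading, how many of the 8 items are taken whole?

4

Greedy by value/weight ratio, highest first.
Order: E (75/5=15.00) > A (287/21=13.67) > H (186/14=13.29) > F (234/20=11.70) > C (77/9=8.56) > D (113/16=7.06) > B (119/28=4.25) > G (52/22=2.36)
Fill: take E (5 @ 75) → take A (21 @ 287) → take H (14 @ 186) → take F (20 @ 234) → take 4/9 of C → 34.22; 64/64 used.
4 item(s) taken whole; one partial (take 4/9 of C).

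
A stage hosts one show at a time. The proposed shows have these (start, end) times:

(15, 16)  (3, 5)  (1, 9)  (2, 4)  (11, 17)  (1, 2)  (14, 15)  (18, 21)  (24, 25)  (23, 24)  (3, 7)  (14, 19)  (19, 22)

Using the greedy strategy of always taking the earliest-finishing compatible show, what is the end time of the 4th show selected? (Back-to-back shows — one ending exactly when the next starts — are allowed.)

Sort by end time and greedily take each interval whose start is ≥ the last chosen end.
Sorted by end: (1,2)  (2,4)  (3,5)  (3,7)  (1,9)  (14,15)  (15,16)  (11,17)  (14,19)  (18,21)  (19,22)  (23,24)  (24,25)
take (1,2); take (2,4); take (14,15); take (15,16); take (18,21); skip (19,22); take (23,24); take (24,25).
Selected: (1,2) (2,4) (14,15) (15,16) (18,21) (23,24) (24,25)

16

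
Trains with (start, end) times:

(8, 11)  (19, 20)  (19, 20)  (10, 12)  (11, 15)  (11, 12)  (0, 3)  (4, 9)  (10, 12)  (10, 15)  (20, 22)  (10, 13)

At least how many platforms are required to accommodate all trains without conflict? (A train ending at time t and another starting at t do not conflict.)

starts: [0, 4, 8, 10, 10, 10, 10, 11, 11, 19, 19, 20]
ends:   [3, 9, 11, 12, 12, 12, 13, 15, 15, 20, 20, 22]
s0→1 e3→0 s4→1 s8→2 e9→1 s10→2 s10→3 s10→4 s10→5 e11→4 s11→5 s11→6  — peak 6.

6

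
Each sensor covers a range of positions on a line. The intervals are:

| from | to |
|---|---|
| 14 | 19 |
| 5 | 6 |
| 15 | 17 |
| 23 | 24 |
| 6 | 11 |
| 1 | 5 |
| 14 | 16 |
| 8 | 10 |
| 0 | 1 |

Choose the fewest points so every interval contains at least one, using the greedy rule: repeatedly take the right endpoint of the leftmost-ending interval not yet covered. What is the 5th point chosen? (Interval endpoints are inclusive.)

By right end: [0,1]  [1,5]  [5,6]  [8,10]  [6,11]  [14,16]  [15,17]  [14,19]  [23,24]
[0,1] uncovered → point at 1; [5,6] uncovered → point at 6; [8,10] uncovered → point at 10; [14,16] uncovered → point at 16; [23,24] uncovered → point at 24.
Points: 1, 6, 10, 16, 24 (5 total).

24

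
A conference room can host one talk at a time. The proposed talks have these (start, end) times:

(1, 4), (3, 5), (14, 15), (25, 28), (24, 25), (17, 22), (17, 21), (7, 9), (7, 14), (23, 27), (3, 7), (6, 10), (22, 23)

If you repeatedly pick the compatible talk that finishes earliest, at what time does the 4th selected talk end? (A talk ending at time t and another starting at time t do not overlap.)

By end time: (1,4), (3,5), (3,7), (7,9), (6,10), (7,14), (14,15), (17,21), (17,22), (22,23), (24,25), (23,27), (25,28).
Pick (1,4); next start ≥ 4 → (7,9); next start ≥ 9 → (14,15); next start ≥ 15 → (17,21); next start ≥ 21 → (22,23); next start ≥ 23 → (24,25); next start ≥ 25 → (25,28).
Selected: (1,4) (7,9) (14,15) (17,21) (22,23) (24,25) (25,28)

21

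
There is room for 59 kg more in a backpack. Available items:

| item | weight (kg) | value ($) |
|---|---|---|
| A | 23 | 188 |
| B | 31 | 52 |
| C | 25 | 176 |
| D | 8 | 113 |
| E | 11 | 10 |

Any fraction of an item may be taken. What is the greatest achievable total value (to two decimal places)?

482.03

Greedy by value/weight ratio, highest first.
Ratios (sorted): D 14.12, A 8.17, C 7.04, B 1.68, E 0.91
take D (8 @ 113); take A (23 @ 188); take C (25 @ 176); take 3/31 of B → 5.03. Capacity used 59/59.
Total value = 482.03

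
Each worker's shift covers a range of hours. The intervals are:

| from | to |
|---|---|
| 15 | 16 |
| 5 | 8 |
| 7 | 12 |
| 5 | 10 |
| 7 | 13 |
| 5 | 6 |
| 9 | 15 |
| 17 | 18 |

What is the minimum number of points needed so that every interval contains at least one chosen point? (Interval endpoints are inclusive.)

4

By right end: [5,6]  [5,8]  [5,10]  [7,12]  [7,13]  [9,15]  [15,16]  [17,18]
[5,6] uncovered → point at 6; [7,12] uncovered → point at 12; [15,16] uncovered → point at 16; [17,18] uncovered → point at 18.
Points: 6, 12, 16, 18 (4 total).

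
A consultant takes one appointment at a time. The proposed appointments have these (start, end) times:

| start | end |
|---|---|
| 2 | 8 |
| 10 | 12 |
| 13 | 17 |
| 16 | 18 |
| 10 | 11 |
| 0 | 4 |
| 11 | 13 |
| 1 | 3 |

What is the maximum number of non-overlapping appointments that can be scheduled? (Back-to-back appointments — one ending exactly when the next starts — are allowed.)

Sorted by end: (1,3)  (0,4)  (2,8)  (10,11)  (10,12)  (11,13)  (13,17)  (16,18)
take (1,3); skip (0,4); take (10,11); skip (10,12); take (11,13); take (13,17).
Selected 4 appointments.

4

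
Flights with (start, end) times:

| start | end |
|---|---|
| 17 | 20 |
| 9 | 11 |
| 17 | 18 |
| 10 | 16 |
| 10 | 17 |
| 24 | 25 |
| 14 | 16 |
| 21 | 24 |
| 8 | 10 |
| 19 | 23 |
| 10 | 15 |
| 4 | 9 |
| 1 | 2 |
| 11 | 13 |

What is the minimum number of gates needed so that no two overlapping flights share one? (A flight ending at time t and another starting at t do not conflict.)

4

Count concurrent intervals with a sweep; the peak is the room count.
starts: [1, 4, 8, 9, 10, 10, 10, 11, 14, 17, 17, 19, 21, 24]
ends:   [2, 9, 10, 11, 13, 15, 16, 16, 17, 18, 20, 23, 24, 25]
s1→1 e2→0 s4→1 s8→2 e9→1 s9→2 e10→1 s10→2 s10→3 s10→4  — peak 4.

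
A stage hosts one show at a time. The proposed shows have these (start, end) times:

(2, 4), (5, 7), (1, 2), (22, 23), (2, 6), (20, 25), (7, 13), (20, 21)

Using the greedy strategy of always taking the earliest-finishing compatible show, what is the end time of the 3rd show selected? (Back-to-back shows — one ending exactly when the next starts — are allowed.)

Sort by end time and greedily take each interval whose start is ≥ the last chosen end.
Sorted by end: (1,2)  (2,4)  (2,6)  (5,7)  (7,13)  (20,21)  (22,23)  (20,25)
take (1,2); take (2,4); skip (2,6); take (5,7); take (7,13); take (20,21); take (22,23).
Selected: (1,2) (2,4) (5,7) (7,13) (20,21) (22,23)

7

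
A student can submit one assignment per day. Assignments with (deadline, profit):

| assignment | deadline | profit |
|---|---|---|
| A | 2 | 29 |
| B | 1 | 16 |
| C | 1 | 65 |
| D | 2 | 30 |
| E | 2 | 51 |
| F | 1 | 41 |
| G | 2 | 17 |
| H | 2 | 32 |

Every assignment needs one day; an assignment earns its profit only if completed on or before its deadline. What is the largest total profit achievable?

116

Take jobs in profit order; each goes to the latest open slot no later than its deadline.
Profit order: C=65 E=51 F=41 H=32 D=30 A=29 G=17 B=16
Assign: C→slot 1, E→slot 2, F skipped, H skipped, D skipped, A skipped, G skipped, B skipped.
Slots: [1:C] [2:E]
Profit = 65 + 51 = 116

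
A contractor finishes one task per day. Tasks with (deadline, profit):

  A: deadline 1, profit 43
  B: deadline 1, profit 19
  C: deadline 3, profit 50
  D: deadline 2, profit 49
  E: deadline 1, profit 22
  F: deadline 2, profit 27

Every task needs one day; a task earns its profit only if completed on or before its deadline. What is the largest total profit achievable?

142

Sort by profit descending; place each in the latest free slot ≤ its deadline.
Profit order: C=50 D=49 A=43 F=27 E=22 B=19
Assign: C→slot 3, D→slot 2, A→slot 1, F skipped, E skipped, B skipped.
Slots: [1:A] [2:D] [3:C]
Profit = 43 + 49 + 50 = 142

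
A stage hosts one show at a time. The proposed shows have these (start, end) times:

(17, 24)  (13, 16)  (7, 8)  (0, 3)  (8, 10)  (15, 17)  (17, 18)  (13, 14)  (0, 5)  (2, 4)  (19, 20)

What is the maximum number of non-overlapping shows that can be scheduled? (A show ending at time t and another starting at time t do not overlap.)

7

Order by finish time; keep every interval that doesn't clash with the previous kept one.
Sorted by end: (0,3)  (2,4)  (0,5)  (7,8)  (8,10)  (13,14)  (13,16)  (15,17)  (17,18)  (19,20)  (17,24)
take (0,3); skip (2,4); take (7,8); take (8,10); take (13,14); skip (13,16); take (15,17); take (17,18); take (19,20).
Selected 7 shows.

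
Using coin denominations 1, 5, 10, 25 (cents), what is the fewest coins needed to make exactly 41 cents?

4

Greedy: take as many of the largest coin as possible, then repeat with the remainder.
41 = 1×25 + 1×10 + 1×5 + 1×1
Total coins = 1 + 1 + 1 + 1 = 4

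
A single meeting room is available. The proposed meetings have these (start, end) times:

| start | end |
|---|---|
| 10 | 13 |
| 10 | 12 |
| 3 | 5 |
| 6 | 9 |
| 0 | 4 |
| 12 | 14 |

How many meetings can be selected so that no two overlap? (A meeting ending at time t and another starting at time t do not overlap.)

4

Sort by end time and greedily take each interval whose start is ≥ the last chosen end.
By end time: (0,4), (3,5), (6,9), (10,12), (10,13), (12,14).
Pick (0,4); next start ≥ 4 → (6,9); next start ≥ 9 → (10,12); next start ≥ 12 → (12,14).
Selected 4 meetings.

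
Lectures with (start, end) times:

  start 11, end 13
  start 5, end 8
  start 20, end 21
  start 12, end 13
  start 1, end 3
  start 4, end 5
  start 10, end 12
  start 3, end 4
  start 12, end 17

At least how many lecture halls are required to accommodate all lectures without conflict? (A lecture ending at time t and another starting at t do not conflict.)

3

Count concurrent intervals with a sweep; the peak is the room count.
Events (time:±→running): 1:+→1 3:-→0 3:+→1 4:-→0 4:+→1 5:-→0 5:+→1 8:-→0 10:+→1 11:+→2 12:-→1 12:+→2 12:+→3 … peak 3.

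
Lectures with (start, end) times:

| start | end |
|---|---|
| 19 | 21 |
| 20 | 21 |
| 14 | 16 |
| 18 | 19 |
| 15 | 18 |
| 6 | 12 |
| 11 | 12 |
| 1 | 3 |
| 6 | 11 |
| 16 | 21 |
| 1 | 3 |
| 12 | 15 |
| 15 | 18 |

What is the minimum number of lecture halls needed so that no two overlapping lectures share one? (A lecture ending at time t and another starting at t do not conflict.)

starts: [1, 1, 6, 6, 11, 12, 14, 15, 15, 16, 18, 19, 20]
ends:   [3, 3, 11, 12, 12, 15, 16, 18, 18, 19, 21, 21, 21]
s1→1 s1→2 e3→1 e3→0 s6→1 s6→2 e11→1 s11→2 e12→1 e12→0 s12→1 s14→2 e15→1 s15→2 s15→3  — peak 3.

3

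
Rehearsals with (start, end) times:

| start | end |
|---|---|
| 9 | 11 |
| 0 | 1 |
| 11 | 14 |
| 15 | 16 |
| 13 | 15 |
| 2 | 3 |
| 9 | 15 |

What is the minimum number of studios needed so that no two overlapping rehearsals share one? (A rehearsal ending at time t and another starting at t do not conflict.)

3

Count concurrent intervals with a sweep; the peak is the room count.
Events (time:±→running): 0:+→1 1:-→0 2:+→1 3:-→0 9:+→1 9:+→2 11:-→1 11:+→2 13:+→3 … peak 3.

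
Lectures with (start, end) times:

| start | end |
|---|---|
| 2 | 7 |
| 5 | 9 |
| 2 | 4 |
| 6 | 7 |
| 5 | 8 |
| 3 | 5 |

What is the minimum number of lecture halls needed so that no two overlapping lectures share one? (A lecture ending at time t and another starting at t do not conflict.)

The answer is the maximum number of intervals overlapping at any instant.
Events (time:±→running): 2:+→1 2:+→2 3:+→3 4:-→2 5:-→1 5:+→2 5:+→3 6:+→4 … peak 4.

4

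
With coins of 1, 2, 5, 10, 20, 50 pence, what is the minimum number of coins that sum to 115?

Greedy: take as many of the largest coin as possible, then repeat with the remainder.
115 = 2×50 + 1×10 + 1×5
Total coins = 2 + 1 + 1 = 4

4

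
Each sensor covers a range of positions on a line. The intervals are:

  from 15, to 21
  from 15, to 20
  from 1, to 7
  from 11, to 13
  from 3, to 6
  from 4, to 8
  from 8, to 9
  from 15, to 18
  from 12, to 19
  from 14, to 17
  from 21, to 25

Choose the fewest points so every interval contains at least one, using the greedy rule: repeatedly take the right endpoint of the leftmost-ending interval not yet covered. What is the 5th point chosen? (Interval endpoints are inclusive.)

Sort by right endpoint; whenever an interval is uncovered, place a point at its right end.
By right end: [3,6]  [1,7]  [4,8]  [8,9]  [11,13]  [14,17]  [15,18]  [12,19]  [15,20]  [15,21]  [21,25]
[3,6] uncovered → point at 6; [8,9] uncovered → point at 9; [11,13] uncovered → point at 13; [14,17] uncovered → point at 17; [21,25] uncovered → point at 25.
Points: 6, 9, 13, 17, 25 (5 total).

25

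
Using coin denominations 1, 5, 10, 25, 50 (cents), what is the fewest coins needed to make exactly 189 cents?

9

Use the largest denomination that fits, subtract, and repeat.
189 = 3×50 + 1×25 + 1×10 + 4×1
Total coins = 3 + 1 + 1 + 4 = 9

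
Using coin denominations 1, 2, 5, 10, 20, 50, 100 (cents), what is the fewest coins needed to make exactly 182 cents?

5

Use the largest denomination that fits, subtract, and repeat.
182 = 1×100 + 1×50 + 1×20 + 1×10 + 1×2
Total coins = 1 + 1 + 1 + 1 + 1 = 5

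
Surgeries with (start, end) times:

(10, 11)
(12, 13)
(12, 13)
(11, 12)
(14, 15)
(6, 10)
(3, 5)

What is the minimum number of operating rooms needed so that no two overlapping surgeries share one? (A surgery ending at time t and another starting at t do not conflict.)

2

Events (time:±→running): 3:+→1 5:-→0 6:+→1 10:-→0 10:+→1 11:-→0 11:+→1 12:-→0 12:+→1 12:+→2 … peak 2.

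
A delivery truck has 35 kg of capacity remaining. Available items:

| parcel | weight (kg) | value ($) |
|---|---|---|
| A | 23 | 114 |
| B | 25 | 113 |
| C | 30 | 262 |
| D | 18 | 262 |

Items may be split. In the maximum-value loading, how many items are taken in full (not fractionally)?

1

Sort by value per unit weight and fill in that order.
Order: D (262/18=14.56) > C (262/30=8.73) > A (114/23=4.96) > B (113/25=4.52)
Fill: take D (18 @ 262) → take 17/30 of C → 148.47; 35/35 used.
1 item(s) taken whole; one partial (take 17/30 of C).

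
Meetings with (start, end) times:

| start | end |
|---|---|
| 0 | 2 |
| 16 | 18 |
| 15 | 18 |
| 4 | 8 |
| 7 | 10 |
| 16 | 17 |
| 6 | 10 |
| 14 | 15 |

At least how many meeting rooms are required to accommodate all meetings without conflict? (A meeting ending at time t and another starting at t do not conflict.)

3

The answer is the maximum number of intervals overlapping at any instant.
Events (time:±→running): 0:+→1 2:-→0 4:+→1 6:+→2 7:+→3 … peak 3.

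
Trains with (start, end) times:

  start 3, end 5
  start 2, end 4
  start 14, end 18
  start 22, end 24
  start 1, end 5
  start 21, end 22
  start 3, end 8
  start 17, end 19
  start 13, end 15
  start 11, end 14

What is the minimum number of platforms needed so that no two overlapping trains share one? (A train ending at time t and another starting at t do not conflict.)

4

Count concurrent intervals with a sweep; the peak is the room count.
Events (time:±→running): 1:+→1 2:+→2 3:+→3 3:+→4 … peak 4.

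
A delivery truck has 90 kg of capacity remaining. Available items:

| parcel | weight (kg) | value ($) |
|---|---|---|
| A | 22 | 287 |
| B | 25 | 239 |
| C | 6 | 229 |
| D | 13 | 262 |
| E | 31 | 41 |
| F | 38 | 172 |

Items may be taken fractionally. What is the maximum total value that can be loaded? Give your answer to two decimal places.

1125.63

Greedy by value/weight ratio, highest first.
Order: C (229/6=38.17) > D (262/13=20.15) > A (287/22=13.05) > B (239/25=9.56) > F (172/38=4.53) > E (41/31=1.32)
Fill: take C (6 @ 229) → take D (13 @ 262) → take A (22 @ 287) → take B (25 @ 239) → take 24/38 of F → 108.63; 90/90 used.
Total value = 1125.63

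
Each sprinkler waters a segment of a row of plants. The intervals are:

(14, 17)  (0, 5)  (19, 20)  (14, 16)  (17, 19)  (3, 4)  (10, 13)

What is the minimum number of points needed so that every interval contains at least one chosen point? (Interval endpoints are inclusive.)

4

Process intervals by earliest right end; each time one isn't hit yet, stab at its right endpoint.
By right end: [3,4]  [0,5]  [10,13]  [14,16]  [14,17]  [17,19]  [19,20]
[3,4] uncovered → point at 4; [10,13] uncovered → point at 13; [14,16] uncovered → point at 16; [17,19] uncovered → point at 19.
Points: 4, 13, 16, 19 (4 total).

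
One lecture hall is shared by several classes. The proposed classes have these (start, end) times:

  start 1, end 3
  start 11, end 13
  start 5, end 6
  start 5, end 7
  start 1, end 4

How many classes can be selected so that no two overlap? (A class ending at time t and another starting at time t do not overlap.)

3

Sort by end time and greedily take each interval whose start is ≥ the last chosen end.
By end time: (1,3), (1,4), (5,6), (5,7), (11,13).
Pick (1,3); next start ≥ 3 → (5,6); next start ≥ 6 → (11,13).
Selected 3 classes.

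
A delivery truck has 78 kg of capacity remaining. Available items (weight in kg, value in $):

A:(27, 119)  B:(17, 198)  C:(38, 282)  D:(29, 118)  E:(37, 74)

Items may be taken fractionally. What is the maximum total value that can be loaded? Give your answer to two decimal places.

Sort by value per unit weight and fill in that order.
Order: B (198/17=11.65) > C (282/38=7.42) > A (119/27=4.41) > D (118/29=4.07) > E (74/37=2.00)
Fill: take B (17 @ 198) → take C (38 @ 282) → take 23/27 of A → 101.37; 78/78 used.
Total value = 581.37

581.37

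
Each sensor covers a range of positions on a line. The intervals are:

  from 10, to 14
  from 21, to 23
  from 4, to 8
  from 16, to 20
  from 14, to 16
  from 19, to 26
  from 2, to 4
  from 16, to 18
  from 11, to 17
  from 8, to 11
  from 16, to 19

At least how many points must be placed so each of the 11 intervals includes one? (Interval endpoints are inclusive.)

By right end: [2,4]  [4,8]  [8,11]  [10,14]  [14,16]  [11,17]  [16,18]  [16,19]  [16,20]  [21,23]  [19,26]
[2,4] uncovered → point at 4; [8,11] uncovered → point at 11; [14,16] uncovered → point at 16; [21,23] uncovered → point at 23.
Points: 4, 11, 16, 23 (4 total).

4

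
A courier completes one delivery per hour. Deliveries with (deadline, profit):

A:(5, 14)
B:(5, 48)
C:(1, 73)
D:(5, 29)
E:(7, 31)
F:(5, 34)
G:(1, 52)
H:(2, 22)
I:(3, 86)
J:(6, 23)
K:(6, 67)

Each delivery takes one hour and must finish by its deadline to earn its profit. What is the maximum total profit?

368

Take jobs in profit order; each goes to the latest open slot no later than its deadline.
By profit: I(d3,86), C(d1,73), K(d6,67), G(d1,52), B(d5,48), F(d5,34), E(d7,31), D(d5,29), J(d6,23), H(d2,22), A(d5,14)
I→slot 3; C→slot 1; K→slot 6; G skipped; B→slot 5; F→slot 4; E→slot 7; D→slot 2; J skipped; H skipped; A skipped.
Profit = 73 + 29 + 86 + 34 + 48 + 67 + 31 = 368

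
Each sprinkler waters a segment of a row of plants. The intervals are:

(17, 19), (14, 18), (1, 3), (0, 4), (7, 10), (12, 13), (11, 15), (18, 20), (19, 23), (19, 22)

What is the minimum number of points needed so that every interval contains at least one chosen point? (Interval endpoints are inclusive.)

By right end: [1,3]  [0,4]  [7,10]  [12,13]  [11,15]  [14,18]  [17,19]  [18,20]  [19,22]  [19,23]
[1,3] uncovered → point at 3; [7,10] uncovered → point at 10; [12,13] uncovered → point at 13; [14,18] uncovered → point at 18; [19,22] uncovered → point at 22.
Points: 3, 10, 13, 18, 22 (5 total).

5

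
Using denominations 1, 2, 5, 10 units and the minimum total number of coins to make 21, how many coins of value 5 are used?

21 − 2×10→1 − 1×1→0
Count of 5: 0

0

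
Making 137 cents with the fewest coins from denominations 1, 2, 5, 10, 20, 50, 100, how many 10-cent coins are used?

1

Greedy: take as many of the largest coin as possible, then repeat with the remainder.
137 = 1×100 + 1×20 + 1×10 + 1×5 + 1×2
Count of 10: 1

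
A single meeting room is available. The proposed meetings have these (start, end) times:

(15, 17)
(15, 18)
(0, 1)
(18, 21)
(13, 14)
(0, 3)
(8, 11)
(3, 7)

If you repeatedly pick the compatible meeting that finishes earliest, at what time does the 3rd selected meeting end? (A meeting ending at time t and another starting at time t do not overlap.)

11

Greedy by earliest finish: after sorting by end time, pick each interval compatible with the last pick.
By end time: (0,1), (0,3), (3,7), (8,11), (13,14), (15,17), (15,18), (18,21).
Pick (0,1); next start ≥ 1 → (3,7); next start ≥ 7 → (8,11); next start ≥ 11 → (13,14); next start ≥ 14 → (15,17); next start ≥ 17 → (18,21).
Selected: (0,1) (3,7) (8,11) (13,14) (15,17) (18,21)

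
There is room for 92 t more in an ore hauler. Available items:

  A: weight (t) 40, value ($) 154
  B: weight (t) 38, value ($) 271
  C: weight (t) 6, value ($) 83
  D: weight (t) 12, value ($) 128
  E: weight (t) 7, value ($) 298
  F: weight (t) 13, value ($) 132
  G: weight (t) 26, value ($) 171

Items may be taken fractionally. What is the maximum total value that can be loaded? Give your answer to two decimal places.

1017.23

Greedy by value/weight ratio, highest first.
Ratios (sorted): E 42.57, C 13.83, D 10.67, F 10.15, B 7.13, G 6.58, A 3.85
take E (7 @ 298); take C (6 @ 83); take D (12 @ 128); take F (13 @ 132); take B (38 @ 271); take 16/26 of G → 105.23. Capacity used 92/92.
Total value = 1017.23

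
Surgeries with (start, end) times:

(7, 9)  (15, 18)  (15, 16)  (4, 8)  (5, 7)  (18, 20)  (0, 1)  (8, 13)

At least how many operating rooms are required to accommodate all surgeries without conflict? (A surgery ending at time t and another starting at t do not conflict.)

2

Count concurrent intervals with a sweep; the peak is the room count.
Events (time:±→running): 0:+→1 1:-→0 4:+→1 5:+→2 … peak 2.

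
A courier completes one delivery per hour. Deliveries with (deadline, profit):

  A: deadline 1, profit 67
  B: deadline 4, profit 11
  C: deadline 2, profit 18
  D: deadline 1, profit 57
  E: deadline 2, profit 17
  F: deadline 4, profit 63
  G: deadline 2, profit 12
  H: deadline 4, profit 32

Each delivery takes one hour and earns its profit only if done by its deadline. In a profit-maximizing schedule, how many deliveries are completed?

Sort by profit descending; place each in the latest free slot ≤ its deadline.
Profit order: A=67 F=63 D=57 H=32 C=18 E=17 G=12 B=11
Assign: A→slot 1, F→slot 4, D skipped, H→slot 3, C→slot 2, E skipped, G skipped, B skipped.
Slots: [1:A] [2:C] [3:H] [4:F]
4 of 8 scheduled.

4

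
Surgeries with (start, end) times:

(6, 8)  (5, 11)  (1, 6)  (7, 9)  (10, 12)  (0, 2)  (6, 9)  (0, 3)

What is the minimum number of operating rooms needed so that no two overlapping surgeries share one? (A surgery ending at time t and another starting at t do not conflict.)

starts: [0, 0, 1, 5, 6, 6, 7, 10]
ends:   [2, 3, 6, 8, 9, 9, 11, 12]
s0→1 s0→2 s1→3 e2→2 e3→1 s5→2 e6→1 s6→2 s6→3 s7→4  — peak 4.

4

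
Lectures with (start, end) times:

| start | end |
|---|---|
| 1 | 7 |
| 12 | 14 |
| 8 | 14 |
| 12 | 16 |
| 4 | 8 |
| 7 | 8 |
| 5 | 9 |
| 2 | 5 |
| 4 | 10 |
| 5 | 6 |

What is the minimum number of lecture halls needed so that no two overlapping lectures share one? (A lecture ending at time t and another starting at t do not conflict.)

5

The answer is the maximum number of intervals overlapping at any instant.
starts: [1, 2, 4, 4, 5, 5, 7, 8, 12, 12]
ends:   [5, 6, 7, 8, 8, 9, 10, 14, 14, 16]
s1→1 s2→2 s4→3 s4→4 e5→3 s5→4 s5→5  — peak 5.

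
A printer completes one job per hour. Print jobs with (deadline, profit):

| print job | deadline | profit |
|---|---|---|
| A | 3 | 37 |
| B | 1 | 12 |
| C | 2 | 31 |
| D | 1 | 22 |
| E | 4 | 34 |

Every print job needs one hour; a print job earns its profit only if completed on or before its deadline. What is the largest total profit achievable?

124

Take jobs in profit order; each goes to the latest open slot no later than its deadline.
Profit order: A=37 E=34 C=31 D=22 B=12
Assign: A→slot 3, E→slot 4, C→slot 2, D→slot 1, B skipped.
Slots: [1:D] [2:C] [3:A] [4:E]
Profit = 22 + 31 + 37 + 34 = 124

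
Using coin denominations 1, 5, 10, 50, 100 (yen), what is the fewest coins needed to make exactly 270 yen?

5

Use the largest denomination that fits, subtract, and repeat.
270 − 2×100→70 − 1×50→20 − 2×10→0
Total coins = 2 + 1 + 2 = 5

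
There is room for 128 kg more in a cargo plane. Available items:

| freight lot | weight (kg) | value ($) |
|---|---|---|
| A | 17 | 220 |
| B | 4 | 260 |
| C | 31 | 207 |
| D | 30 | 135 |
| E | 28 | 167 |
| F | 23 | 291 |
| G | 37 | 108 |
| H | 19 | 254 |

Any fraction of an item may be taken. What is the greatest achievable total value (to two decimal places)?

1426.00

Sort by value per unit weight and fill in that order.
Ratios (sorted): B 65.00, H 13.37, A 12.94, F 12.65, C 6.68, E 5.96, D 4.50, G 2.92
take B (4 @ 260); take H (19 @ 254); take A (17 @ 220); take F (23 @ 291); take C (31 @ 207); take E (28 @ 167); take 6/30 of D → 27.00. Capacity used 128/128.
Total value = 1426.00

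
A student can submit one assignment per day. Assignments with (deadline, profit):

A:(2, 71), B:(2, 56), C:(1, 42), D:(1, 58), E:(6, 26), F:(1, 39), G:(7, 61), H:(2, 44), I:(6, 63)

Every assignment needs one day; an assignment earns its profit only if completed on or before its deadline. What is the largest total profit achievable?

279

Profit order: A=71 I=63 G=61 D=58 B=56 H=44 C=42 F=39 E=26
Assign: A→slot 2, I→slot 6, G→slot 7, D→slot 1, B skipped, H skipped, C skipped, F skipped, E→slot 5.
Slots: [1:D] [2:A] [5:E] [6:I] [7:G]
Profit = 58 + 71 + 26 + 63 + 61 = 279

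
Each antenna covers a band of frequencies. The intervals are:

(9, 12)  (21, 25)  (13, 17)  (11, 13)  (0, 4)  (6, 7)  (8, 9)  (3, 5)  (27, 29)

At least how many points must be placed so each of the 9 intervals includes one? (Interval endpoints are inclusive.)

6

By right end: [0,4]  [3,5]  [6,7]  [8,9]  [9,12]  [11,13]  [13,17]  [21,25]  [27,29]
[0,4] uncovered → point at 4; [6,7] uncovered → point at 7; [8,9] uncovered → point at 9; [11,13] uncovered → point at 13; [21,25] uncovered → point at 25; [27,29] uncovered → point at 29.
Points: 4, 7, 9, 13, 25, 29 (6 total).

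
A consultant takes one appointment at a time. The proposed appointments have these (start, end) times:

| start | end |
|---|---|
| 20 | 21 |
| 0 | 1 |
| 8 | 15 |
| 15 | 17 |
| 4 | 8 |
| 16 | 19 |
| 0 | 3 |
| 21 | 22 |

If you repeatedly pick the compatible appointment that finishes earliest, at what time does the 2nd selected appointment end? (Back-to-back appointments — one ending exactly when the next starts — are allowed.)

8

Order by finish time; keep every interval that doesn't clash with the previous kept one.
By end time: (0,1), (0,3), (4,8), (8,15), (15,17), (16,19), (20,21), (21,22).
Pick (0,1); next start ≥ 1 → (4,8); next start ≥ 8 → (8,15); next start ≥ 15 → (15,17); next start ≥ 17 → (20,21); next start ≥ 21 → (21,22).
Selected: (0,1) (4,8) (8,15) (15,17) (20,21) (21,22)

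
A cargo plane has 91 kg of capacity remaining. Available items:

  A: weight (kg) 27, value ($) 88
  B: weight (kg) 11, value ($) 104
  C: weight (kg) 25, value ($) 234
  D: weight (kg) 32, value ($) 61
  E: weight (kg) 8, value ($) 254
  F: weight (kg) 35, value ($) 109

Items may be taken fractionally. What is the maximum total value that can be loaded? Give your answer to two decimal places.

Order: E (254/8=31.75) > B (104/11=9.45) > C (234/25=9.36) > A (88/27=3.26) > F (109/35=3.11) > D (61/32=1.91)
Fill: take E (8 @ 254) → take B (11 @ 104) → take C (25 @ 234) → take A (27 @ 88) → take 20/35 of F → 62.29; 91/91 used.
Total value = 742.29

742.29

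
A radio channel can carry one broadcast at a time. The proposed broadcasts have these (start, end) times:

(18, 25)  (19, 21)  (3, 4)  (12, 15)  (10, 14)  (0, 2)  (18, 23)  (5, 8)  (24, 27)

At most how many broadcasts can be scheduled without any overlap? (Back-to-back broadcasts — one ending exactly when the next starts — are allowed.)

Order by finish time; keep every interval that doesn't clash with the previous kept one.
By end time: (0,2), (3,4), (5,8), (10,14), (12,15), (19,21), (18,23), (18,25), (24,27).
Pick (0,2); next start ≥ 2 → (3,4); next start ≥ 4 → (5,8); next start ≥ 8 → (10,14); next start ≥ 14 → (19,21); next start ≥ 21 → (24,27).
Selected 6 broadcasts.

6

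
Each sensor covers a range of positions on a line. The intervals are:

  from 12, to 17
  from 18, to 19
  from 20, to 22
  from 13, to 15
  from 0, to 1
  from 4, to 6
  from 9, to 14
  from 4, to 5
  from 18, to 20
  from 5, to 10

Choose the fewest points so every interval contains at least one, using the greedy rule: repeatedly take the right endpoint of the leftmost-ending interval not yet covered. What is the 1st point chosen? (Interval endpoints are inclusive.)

1

Sorted: [0,1] [4,5] [4,6] [5,10] [9,14] [13,15] [12,17] [18,19] [18,20] [20,22]
{[0,1]} hit by 1; {[4,5],[4,6],[5,10]} hit by 5; {[9,14],[13,15],[12,17]} hit by 14; {[18,19],[18,20]} hit by 19; {[20,22]} hit by 22.
Points: 1, 5, 14, 19, 22 (5 total).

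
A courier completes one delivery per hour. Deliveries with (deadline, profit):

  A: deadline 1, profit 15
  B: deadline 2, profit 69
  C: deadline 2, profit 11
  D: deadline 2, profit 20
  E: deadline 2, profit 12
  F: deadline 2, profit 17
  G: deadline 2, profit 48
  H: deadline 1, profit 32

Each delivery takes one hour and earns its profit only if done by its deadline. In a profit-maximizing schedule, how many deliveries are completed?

Sort by profit descending; place each in the latest free slot ≤ its deadline.
By profit: B(d2,69), G(d2,48), H(d1,32), D(d2,20), F(d2,17), A(d1,15), E(d2,12), C(d2,11)
B→slot 2; G→slot 1; H skipped; D skipped; F skipped; A skipped; E skipped; C skipped.
2 of 8 scheduled.

2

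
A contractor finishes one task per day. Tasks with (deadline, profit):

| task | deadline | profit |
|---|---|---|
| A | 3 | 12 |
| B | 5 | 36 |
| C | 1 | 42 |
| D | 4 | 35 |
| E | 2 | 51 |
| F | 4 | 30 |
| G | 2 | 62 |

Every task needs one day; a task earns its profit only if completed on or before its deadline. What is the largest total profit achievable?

214

Take jobs in profit order; each goes to the latest open slot no later than its deadline.
By profit: G(d2,62), E(d2,51), C(d1,42), B(d5,36), D(d4,35), F(d4,30), A(d3,12)
G→slot 2; E→slot 1; C skipped; B→slot 5; D→slot 4; F→slot 3; A skipped.
Profit = 51 + 62 + 30 + 35 + 36 = 214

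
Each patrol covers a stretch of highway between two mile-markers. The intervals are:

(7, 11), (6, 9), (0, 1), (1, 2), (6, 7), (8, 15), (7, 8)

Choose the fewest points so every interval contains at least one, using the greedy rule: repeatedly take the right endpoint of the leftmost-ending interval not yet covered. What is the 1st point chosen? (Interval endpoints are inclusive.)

1

Process intervals by earliest right end; each time one isn't hit yet, stab at its right endpoint.
By right end: [0,1]  [1,2]  [6,7]  [7,8]  [6,9]  [7,11]  [8,15]
[0,1] uncovered → point at 1; [6,7] uncovered → point at 7; [8,15] uncovered → point at 15.
Points: 1, 7, 15 (3 total).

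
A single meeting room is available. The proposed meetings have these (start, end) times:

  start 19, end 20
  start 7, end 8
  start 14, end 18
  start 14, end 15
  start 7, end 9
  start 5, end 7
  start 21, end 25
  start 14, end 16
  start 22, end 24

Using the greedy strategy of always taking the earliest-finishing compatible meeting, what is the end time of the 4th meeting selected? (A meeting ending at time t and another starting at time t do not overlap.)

Sorted by end: (5,7)  (7,8)  (7,9)  (14,15)  (14,16)  (14,18)  (19,20)  (22,24)  (21,25)
take (5,7); take (7,8); take (14,15); skip (14,18); take (19,20); take (22,24).
Selected: (5,7) (7,8) (14,15) (19,20) (22,24)

20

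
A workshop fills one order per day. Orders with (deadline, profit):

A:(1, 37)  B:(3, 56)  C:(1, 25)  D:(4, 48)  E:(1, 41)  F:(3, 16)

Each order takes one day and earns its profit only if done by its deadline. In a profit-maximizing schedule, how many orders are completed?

Take jobs in profit order; each goes to the latest open slot no later than its deadline.
Profit order: B=56 D=48 E=41 A=37 C=25 F=16
Assign: B→slot 3, D→slot 4, E→slot 1, A skipped, C skipped, F→slot 2.
Slots: [1:E] [2:F] [3:B] [4:D]
4 of 6 scheduled.

4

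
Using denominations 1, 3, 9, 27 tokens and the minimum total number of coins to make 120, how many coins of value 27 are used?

Use the largest denomination that fits, subtract, and repeat.
120 = 4×27 + 1×9 + 1×3
Count of 27: 4

4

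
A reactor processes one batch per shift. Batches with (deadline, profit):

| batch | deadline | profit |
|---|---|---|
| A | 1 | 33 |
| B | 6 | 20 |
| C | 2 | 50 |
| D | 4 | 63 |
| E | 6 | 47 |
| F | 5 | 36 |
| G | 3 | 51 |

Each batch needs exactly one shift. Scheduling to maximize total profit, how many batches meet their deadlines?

6

Sort by profit descending; place each in the latest free slot ≤ its deadline.
Profit order: D=63 G=51 C=50 E=47 F=36 A=33 B=20
Assign: D→slot 4, G→slot 3, C→slot 2, E→slot 6, F→slot 5, A→slot 1, B skipped.
Slots: [1:A] [2:C] [3:G] [4:D] [5:F] [6:E]
6 of 7 scheduled.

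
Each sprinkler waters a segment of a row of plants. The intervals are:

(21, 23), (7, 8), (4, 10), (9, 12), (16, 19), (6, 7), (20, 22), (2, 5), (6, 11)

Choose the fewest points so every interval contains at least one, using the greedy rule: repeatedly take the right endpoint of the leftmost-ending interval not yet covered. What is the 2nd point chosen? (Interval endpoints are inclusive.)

Process intervals by earliest right end; each time one isn't hit yet, stab at its right endpoint.
By right end: [2,5]  [6,7]  [7,8]  [4,10]  [6,11]  [9,12]  [16,19]  [20,22]  [21,23]
[2,5] uncovered → point at 5; [6,7] uncovered → point at 7; [9,12] uncovered → point at 12; [16,19] uncovered → point at 19; [20,22] uncovered → point at 22.
Points: 5, 7, 12, 19, 22 (5 total).

7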